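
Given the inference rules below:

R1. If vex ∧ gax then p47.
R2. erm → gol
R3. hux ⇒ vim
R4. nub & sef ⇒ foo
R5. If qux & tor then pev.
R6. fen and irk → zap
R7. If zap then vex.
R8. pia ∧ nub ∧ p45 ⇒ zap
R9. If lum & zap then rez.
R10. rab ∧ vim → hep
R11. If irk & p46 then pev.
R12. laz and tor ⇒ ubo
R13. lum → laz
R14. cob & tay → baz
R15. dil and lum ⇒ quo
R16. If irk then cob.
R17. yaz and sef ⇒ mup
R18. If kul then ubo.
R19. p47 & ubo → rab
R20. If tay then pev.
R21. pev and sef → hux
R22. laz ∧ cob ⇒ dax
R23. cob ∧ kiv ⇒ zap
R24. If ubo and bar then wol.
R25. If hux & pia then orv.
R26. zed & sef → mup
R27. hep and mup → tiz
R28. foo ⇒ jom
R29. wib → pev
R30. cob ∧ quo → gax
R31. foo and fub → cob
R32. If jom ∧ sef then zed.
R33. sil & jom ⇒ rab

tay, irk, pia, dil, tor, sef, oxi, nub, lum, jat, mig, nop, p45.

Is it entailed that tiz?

Yes

foo  (by R4: nub, sef)
zap  (by R8: pia, nub, p45)
laz  (by R13: lum)
quo  (by R15: dil, lum)
cob  (by R16: irk)
pev  (by R20: tay)
hux  (by R21: pev, sef)
jom  (by R28: foo)
gax  (by R30: cob, quo)
zed  (by R32: jom, sef)
vim  (by R3: hux)
vex  (by R7: zap)
ubo  (by R12: laz, tor)
mup  (by R26: zed, sef)
p47  (by R1: vex, gax)
rab  (by R19: p47, ubo)
hep  (by R10: rab, vim)
tiz  (by R27: hep, mup)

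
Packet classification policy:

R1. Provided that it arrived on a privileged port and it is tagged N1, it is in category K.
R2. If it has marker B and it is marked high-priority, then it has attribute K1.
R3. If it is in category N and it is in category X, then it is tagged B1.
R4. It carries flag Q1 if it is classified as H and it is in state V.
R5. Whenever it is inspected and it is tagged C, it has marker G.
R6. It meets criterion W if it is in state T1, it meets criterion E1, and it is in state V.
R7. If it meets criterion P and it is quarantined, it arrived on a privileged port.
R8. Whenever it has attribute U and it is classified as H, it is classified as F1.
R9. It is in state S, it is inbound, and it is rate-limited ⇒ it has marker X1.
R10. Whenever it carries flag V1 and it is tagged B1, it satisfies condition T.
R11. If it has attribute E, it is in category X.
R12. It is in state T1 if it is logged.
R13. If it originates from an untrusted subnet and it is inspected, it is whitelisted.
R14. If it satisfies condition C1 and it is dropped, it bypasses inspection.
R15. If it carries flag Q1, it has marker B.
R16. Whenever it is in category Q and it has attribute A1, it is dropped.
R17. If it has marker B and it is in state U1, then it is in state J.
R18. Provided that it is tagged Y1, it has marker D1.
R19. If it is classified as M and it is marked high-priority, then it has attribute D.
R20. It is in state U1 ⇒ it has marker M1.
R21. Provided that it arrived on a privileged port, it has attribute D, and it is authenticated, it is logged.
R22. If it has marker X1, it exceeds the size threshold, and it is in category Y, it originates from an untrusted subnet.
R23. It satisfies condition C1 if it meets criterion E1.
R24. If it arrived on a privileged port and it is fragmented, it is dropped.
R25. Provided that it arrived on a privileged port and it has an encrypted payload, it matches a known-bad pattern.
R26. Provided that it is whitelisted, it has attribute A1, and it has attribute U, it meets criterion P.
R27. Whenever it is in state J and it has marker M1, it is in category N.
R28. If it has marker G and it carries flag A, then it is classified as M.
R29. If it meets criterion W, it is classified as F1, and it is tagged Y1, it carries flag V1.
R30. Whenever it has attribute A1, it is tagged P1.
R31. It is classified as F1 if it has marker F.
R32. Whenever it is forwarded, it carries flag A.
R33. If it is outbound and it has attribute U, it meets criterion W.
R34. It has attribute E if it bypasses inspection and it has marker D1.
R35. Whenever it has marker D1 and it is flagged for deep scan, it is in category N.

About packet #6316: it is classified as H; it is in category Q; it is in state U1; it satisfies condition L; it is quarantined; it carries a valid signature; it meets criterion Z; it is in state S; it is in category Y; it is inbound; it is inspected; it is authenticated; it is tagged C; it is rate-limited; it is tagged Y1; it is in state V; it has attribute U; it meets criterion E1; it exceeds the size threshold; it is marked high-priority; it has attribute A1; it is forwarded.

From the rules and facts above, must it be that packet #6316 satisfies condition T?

By R4 (it is classified as H, it is in state V): it carries flag Q1.
By R5 (it is inspected, it is tagged C): it has marker G.
By R8 (it has attribute U, it is classified as H): it is classified as F1.
By R9 (it is in state S, it is inbound, it is rate-limited): it has marker X1.
By R15 (it carries flag Q1): it has marker B.
By R16 (it is in category Q, it has attribute A1): it is dropped.
By R17 (it has marker B, it is in state U1): it is in state J.
By R18 (it is tagged Y1): it has marker D1.
By R20 (it is in state U1): it has marker M1.
By R22 (it has marker X1, it exceeds the size threshold, it is in category Y): it originates from an untrusted subnet.
By R23 (it meets criterion E1): it satisfies condition C1.
By R27 (it is in state J, it has marker M1): it is in category N.
By R32 (it is forwarded): it carries flag A.
By R13 (it originates from an untrusted subnet, it is inspected): it is whitelisted.
By R14 (it satisfies condition C1, it is dropped): it bypasses inspection.
By R26 (it is whitelisted, it has attribute A1, it has attribute U): it meets criterion P.
By R28 (it has marker G, it carries flag A): it is classified as M.
By R34 (it bypasses inspection, it has marker D1): it has attribute E.
By R7 (it meets criterion P, it is quarantined): it arrived on a privileged port.
By R11 (it has attribute E): it is in category X.
By R19 (it is classified as M, it is marked high-priority): it has attribute D.
By R21 (it arrived on a privileged port, it has attribute D, it is authenticated): it is logged.
By R3 (it is in category N, it is in category X): it is tagged B1.
By R12 (it is logged): it is in state T1.
By R6 (it is in state T1, it meets criterion E1, it is in state V): it meets criterion W.
By R29 (it meets criterion W, it is classified as F1, it is tagged Y1): it carries flag V1.
By R10 (it carries flag V1, it is tagged B1): it satisfies condition T.

Yes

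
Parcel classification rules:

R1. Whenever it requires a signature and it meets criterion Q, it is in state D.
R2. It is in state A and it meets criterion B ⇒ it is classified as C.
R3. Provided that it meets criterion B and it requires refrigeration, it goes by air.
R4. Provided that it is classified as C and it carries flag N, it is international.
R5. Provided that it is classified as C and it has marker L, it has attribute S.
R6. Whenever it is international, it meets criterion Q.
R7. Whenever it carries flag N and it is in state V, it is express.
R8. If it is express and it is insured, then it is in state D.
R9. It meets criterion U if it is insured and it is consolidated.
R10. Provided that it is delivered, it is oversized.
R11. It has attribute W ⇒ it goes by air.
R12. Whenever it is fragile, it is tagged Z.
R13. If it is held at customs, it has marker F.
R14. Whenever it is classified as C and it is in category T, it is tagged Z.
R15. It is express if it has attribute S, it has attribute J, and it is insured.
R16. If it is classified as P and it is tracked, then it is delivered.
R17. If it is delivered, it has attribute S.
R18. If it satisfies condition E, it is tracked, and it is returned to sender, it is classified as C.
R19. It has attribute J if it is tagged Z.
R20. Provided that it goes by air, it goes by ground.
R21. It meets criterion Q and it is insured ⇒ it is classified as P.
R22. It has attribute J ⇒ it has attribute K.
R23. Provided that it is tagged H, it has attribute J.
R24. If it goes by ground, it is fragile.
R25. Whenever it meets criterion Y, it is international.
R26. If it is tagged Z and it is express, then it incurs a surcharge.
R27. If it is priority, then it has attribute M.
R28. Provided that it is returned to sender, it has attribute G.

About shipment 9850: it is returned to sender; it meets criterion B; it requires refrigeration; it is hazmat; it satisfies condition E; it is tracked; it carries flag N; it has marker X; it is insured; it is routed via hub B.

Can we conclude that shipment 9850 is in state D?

By R3 (it meets criterion B, it requires refrigeration): it goes by air.
By R18 (it satisfies condition E, it is tracked, it is returned to sender): it is classified as C.
By R20 (it goes by air): it goes by ground.
By R24 (it goes by ground): it is fragile.
By R4 (it is classified as C, it carries flag N): it is international.
By R6 (it is international): it meets criterion Q.
By R12 (it is fragile): it is tagged Z.
By R19 (it is tagged Z): it has attribute J.
By R21 (it meets criterion Q, it is insured): it is classified as P.
By R16 (it is classified as P, it is tracked): it is delivered.
By R17 (it is delivered): it has attribute S.
By R15 (it has attribute S, it has attribute J, it is insured): it is express.
By R8 (it is express, it is insured): it is in state D.

Yes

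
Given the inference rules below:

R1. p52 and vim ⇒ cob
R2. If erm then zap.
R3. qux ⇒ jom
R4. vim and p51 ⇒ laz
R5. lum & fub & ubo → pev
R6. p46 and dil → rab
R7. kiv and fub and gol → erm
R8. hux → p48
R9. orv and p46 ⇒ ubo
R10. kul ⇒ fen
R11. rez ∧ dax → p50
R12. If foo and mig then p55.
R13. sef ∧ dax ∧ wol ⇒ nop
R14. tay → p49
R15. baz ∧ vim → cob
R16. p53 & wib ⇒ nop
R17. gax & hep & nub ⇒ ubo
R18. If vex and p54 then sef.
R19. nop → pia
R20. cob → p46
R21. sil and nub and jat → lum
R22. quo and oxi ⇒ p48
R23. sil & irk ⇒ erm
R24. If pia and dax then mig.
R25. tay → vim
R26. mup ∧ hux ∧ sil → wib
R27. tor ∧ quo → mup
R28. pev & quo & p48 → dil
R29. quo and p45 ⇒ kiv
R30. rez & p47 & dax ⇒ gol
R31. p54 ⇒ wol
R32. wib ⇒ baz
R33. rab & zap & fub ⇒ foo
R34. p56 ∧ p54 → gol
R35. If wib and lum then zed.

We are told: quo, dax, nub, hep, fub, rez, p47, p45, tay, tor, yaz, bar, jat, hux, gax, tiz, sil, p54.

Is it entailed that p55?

Forward chaining from the given facts derives: p48, p50, p49, ubo, lum, vim, mup, kiv, gol, wol, pev, erm, wib, dil, baz, zed, zap, cob, p46, rab, foo.
The only rule concluding p55 is R12, which needs mig; that is never established.

No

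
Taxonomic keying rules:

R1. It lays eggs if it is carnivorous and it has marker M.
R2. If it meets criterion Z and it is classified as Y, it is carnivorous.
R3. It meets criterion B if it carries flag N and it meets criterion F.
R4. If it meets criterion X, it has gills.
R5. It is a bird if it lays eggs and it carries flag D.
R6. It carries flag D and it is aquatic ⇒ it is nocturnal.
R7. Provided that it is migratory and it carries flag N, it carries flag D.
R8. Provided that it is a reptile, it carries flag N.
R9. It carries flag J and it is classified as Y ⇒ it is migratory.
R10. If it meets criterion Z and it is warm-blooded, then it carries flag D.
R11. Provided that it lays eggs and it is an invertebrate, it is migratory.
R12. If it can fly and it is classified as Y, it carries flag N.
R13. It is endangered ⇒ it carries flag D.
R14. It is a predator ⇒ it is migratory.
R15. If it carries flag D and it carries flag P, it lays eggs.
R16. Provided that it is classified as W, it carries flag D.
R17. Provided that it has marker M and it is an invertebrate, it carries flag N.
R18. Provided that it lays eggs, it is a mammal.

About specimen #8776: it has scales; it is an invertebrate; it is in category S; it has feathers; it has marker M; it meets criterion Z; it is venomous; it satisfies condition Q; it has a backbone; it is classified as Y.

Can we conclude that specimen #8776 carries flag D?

By R2 (it meets criterion Z, it is classified as Y): it is carnivorous.
By R17 (it has marker M, it is an invertebrate): it carries flag N.
By R1 (it is carnivorous, it has marker M): it lays eggs.
By R11 (it lays eggs, it is an invertebrate): it is migratory.
By R7 (it is migratory, it carries flag N): it carries flag D.

Yes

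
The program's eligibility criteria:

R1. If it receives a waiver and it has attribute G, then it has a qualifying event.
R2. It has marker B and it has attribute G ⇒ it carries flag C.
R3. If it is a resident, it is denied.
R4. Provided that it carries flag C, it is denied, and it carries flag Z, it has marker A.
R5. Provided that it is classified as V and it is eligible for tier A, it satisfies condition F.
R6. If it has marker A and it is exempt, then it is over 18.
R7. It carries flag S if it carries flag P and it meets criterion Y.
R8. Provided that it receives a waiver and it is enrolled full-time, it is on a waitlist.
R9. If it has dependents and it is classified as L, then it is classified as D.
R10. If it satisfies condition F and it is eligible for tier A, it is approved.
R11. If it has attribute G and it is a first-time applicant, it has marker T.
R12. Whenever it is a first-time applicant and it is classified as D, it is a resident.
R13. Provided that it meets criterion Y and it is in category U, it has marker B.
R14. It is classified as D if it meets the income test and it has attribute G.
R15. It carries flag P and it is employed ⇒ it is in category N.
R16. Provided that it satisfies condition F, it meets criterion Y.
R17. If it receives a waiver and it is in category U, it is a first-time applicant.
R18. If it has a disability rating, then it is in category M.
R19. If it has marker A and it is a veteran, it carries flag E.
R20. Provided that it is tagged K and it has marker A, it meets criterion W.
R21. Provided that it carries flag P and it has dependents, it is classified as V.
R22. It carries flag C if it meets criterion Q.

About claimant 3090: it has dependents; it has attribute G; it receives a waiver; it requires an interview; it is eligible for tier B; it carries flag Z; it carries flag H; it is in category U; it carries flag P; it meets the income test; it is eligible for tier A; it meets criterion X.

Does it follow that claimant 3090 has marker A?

By R14 (it meets the income test, it has attribute G): it is classified as D.
By R17 (it receives a waiver, it is in category U): it is a first-time applicant.
By R21 (it carries flag P, it has dependents): it is classified as V.
By R5 (it is classified as V, it is eligible for tier A): it satisfies condition F.
By R12 (it is a first-time applicant, it is classified as D): it is a resident.
By R16 (it satisfies condition F): it meets criterion Y.
By R3 (it is a resident): it is denied.
By R13 (it meets criterion Y, it is in category U): it has marker B.
By R2 (it has marker B, it has attribute G): it carries flag C.
By R4 (it carries flag C, it is denied, it carries flag Z): it has marker A.

Yes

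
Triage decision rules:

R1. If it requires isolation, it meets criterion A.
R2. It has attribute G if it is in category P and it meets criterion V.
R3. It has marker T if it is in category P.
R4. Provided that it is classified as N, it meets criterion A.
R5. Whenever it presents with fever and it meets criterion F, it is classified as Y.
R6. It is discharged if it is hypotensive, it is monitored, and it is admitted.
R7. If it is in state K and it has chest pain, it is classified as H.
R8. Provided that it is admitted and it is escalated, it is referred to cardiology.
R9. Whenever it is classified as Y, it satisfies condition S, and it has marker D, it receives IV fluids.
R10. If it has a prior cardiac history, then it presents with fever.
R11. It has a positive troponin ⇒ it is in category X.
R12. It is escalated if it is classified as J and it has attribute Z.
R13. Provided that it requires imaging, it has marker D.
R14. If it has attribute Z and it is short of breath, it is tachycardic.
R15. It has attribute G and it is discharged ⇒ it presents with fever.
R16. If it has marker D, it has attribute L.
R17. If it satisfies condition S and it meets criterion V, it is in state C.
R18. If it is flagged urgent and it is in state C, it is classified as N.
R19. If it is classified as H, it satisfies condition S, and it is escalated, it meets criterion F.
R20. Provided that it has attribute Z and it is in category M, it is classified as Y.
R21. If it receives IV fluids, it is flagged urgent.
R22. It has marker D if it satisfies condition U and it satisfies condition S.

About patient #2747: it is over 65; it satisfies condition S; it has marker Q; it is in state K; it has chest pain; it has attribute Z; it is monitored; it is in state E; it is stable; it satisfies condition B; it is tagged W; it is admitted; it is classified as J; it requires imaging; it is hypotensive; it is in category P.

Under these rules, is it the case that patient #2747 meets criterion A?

Forward chaining from the given facts derives: has marker T, is discharged, is classified as H, is escalated, has marker D, has attribute L, meets criterion F, is referred to cardiology.
Rules concluding "it meets criterion A": R1 needs "it requires isolation"; R4 needs "it is classified as N" — none of these are established.

No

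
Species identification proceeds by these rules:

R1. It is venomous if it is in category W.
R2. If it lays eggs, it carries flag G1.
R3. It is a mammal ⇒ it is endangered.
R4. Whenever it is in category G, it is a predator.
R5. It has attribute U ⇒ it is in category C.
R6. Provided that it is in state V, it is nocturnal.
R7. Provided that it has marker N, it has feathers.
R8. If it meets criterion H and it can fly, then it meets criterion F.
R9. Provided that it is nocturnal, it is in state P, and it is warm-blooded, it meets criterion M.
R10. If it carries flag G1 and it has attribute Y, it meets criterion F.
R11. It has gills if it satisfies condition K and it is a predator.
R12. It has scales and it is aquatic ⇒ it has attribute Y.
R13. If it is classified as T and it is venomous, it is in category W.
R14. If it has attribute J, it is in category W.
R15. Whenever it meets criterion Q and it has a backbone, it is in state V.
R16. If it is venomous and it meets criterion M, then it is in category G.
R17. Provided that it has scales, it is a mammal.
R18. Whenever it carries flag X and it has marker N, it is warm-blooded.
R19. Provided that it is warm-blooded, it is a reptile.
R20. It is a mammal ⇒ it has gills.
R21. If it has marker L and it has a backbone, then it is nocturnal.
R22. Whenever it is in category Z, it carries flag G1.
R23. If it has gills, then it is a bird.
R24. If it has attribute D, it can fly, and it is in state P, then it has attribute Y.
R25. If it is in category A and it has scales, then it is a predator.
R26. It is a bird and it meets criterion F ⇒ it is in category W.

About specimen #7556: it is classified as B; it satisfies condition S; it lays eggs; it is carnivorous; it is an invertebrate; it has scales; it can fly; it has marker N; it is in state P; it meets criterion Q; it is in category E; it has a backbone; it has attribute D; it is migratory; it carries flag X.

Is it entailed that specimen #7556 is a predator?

Yes

By R2 (it lays eggs): it carries flag G1.
By R15 (it meets criterion Q, it has a backbone): it is in state V.
By R17 (it has scales): it is a mammal.
By R18 (it carries flag X, it has marker N): it is warm-blooded.
By R20 (it is a mammal): it has gills.
By R23 (it has gills): it is a bird.
By R24 (it has attribute D, it can fly, it is in state P): it has attribute Y.
By R6 (it is in state V): it is nocturnal.
By R9 (it is nocturnal, it is in state P, it is warm-blooded): it meets criterion M.
By R10 (it carries flag G1, it has attribute Y): it meets criterion F.
By R26 (it is a bird, it meets criterion F): it is in category W.
By R1 (it is in category W): it is venomous.
By R16 (it is venomous, it meets criterion M): it is in category G.
By R4 (it is in category G): it is a predator.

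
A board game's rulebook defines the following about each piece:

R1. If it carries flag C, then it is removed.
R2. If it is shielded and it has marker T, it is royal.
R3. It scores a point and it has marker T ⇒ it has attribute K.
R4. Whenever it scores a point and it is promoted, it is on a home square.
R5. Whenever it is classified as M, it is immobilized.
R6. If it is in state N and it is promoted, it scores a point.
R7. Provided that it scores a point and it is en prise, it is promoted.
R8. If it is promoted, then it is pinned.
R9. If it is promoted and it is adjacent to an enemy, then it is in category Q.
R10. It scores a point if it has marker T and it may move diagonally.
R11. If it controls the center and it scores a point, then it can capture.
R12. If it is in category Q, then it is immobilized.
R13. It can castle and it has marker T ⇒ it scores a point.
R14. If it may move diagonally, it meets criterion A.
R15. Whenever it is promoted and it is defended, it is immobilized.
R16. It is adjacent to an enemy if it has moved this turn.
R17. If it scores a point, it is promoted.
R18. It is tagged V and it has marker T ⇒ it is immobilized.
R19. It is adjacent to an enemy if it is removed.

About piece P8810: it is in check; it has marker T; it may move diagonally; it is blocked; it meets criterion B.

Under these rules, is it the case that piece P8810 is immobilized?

No

Forward chaining from the given facts derives: scores a point, meets criterion A, is promoted, has attribute K, is on a home square, is pinned.
Rules concluding "it is immobilized": R5 needs "it is classified as M"; R12 needs "it is in category Q"; R15 needs "it is defended"; R18 needs "it is tagged V" — none of these are established.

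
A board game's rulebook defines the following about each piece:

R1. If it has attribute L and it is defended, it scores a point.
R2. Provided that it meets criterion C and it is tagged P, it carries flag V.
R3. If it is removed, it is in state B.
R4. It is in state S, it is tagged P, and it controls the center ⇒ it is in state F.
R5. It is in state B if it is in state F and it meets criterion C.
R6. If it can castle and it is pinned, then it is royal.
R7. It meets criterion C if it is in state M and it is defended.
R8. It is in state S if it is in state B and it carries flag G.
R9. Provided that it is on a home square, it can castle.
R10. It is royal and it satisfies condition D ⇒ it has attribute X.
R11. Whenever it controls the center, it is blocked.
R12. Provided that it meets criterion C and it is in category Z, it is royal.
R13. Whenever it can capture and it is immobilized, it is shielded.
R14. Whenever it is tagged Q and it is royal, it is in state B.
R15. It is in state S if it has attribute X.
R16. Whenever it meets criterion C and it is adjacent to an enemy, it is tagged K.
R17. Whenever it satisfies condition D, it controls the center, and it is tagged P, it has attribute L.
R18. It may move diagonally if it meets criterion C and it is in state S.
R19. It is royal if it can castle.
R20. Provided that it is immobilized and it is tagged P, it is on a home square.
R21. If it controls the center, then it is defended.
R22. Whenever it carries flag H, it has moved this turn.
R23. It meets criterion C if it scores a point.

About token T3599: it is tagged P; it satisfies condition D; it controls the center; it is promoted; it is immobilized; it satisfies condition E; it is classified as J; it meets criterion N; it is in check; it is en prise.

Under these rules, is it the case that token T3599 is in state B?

Yes

By R17 (it satisfies condition D, it controls the center, it is tagged P): it has attribute L.
By R20 (it is immobilized, it is tagged P): it is on a home square.
By R21 (it controls the center): it is defended.
By R1 (it has attribute L, it is defended): it scores a point.
By R9 (it is on a home square): it can castle.
By R19 (it can castle): it is royal.
By R23 (it scores a point): it meets criterion C.
By R10 (it is royal, it satisfies condition D): it has attribute X.
By R15 (it has attribute X): it is in state S.
By R4 (it is in state S, it is tagged P, it controls the center): it is in state F.
By R5 (it is in state F, it meets criterion C): it is in state B.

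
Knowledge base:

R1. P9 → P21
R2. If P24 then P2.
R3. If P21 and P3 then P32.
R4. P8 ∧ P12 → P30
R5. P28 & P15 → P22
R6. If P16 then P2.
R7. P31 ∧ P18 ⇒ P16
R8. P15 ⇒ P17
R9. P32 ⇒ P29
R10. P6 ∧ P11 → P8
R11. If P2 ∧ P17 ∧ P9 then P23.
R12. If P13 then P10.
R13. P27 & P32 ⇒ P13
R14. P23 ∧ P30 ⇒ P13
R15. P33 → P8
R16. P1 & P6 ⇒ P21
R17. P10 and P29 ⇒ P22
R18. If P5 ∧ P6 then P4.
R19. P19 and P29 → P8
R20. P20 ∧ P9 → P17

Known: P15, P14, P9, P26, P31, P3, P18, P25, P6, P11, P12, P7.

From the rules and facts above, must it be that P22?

Yes

P21  (by R1: P9)
P32  (by R3: P21, P3)
P16  (by R7: P31, P18)
P17  (by R8: P15)
P29  (by R9: P32)
P8  (by R10: P6, P11)
P30  (by R4: P8, P12)
P2  (by R6: P16)
P23  (by R11: P2, P17, P9)
P13  (by R14: P23, P30)
P10  (by R12: P13)
P22  (by R17: P10, P29)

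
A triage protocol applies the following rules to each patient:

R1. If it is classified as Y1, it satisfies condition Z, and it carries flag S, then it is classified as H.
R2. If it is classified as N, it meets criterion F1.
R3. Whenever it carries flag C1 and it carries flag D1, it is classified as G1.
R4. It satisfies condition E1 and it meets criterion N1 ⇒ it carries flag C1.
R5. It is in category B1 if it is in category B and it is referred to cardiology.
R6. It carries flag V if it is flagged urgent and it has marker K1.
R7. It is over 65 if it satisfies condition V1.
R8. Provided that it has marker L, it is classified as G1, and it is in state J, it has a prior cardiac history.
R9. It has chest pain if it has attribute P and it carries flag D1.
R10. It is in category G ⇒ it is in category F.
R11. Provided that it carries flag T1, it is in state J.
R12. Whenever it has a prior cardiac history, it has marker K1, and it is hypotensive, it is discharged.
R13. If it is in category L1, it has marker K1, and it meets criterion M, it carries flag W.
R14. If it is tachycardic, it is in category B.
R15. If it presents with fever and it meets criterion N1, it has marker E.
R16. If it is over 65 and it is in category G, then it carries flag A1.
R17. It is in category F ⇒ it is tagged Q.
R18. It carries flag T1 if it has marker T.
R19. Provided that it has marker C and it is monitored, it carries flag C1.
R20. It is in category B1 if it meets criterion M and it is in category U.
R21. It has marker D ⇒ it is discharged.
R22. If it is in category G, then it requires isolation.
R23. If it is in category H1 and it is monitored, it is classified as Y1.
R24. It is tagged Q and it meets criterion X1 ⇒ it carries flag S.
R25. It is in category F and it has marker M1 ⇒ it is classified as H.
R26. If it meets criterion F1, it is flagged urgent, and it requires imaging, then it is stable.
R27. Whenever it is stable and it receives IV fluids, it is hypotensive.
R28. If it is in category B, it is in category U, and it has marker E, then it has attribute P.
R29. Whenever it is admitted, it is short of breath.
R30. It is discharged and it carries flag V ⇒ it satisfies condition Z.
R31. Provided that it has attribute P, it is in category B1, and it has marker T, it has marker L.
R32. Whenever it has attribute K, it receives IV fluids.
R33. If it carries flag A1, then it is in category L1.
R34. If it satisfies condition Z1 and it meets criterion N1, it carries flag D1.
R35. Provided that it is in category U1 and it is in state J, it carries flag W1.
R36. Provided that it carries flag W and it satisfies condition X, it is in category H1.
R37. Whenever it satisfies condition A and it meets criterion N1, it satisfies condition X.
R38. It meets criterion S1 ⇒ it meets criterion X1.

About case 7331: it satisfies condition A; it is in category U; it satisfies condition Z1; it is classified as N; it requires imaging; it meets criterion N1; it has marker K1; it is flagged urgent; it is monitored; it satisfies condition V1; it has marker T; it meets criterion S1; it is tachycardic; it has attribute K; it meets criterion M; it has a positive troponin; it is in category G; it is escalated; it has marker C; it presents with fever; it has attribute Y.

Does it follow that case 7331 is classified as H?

Yes

By R2 (it is classified as N): it meets criterion F1.
By R6 (it is flagged urgent, it has marker K1): it carries flag V.
By R7 (it satisfies condition V1): it is over 65.
By R10 (it is in category G): it is in category F.
By R14 (it is tachycardic): it is in category B.
By R15 (it presents with fever, it meets criterion N1): it has marker E.
By R16 (it is over 65, it is in category G): it carries flag A1.
By R17 (it is in category F): it is tagged Q.
By R18 (it has marker T): it carries flag T1.
By R19 (it has marker C, it is monitored): it carries flag C1.
By R20 (it meets criterion M, it is in category U): it is in category B1.
By R26 (it meets criterion F1, it is flagged urgent, it requires imaging): it is stable.
By R28 (it is in category B, it is in category U, it has marker E): it has attribute P.
By R31 (it has attribute P, it is in category B1, it has marker T): it has marker L.
By R32 (it has attribute K): it receives IV fluids.
By R33 (it carries flag A1): it is in category L1.
By R34 (it satisfies condition Z1, it meets criterion N1): it carries flag D1.
By R37 (it satisfies condition A, it meets criterion N1): it satisfies condition X.
By R38 (it meets criterion S1): it meets criterion X1.
By R3 (it carries flag C1, it carries flag D1): it is classified as G1.
By R11 (it carries flag T1): it is in state J.
By R13 (it is in category L1, it has marker K1, it meets criterion M): it carries flag W.
By R24 (it is tagged Q, it meets criterion X1): it carries flag S.
By R27 (it is stable, it receives IV fluids): it is hypotensive.
By R36 (it carries flag W, it satisfies condition X): it is in category H1.
By R8 (it has marker L, it is classified as G1, it is in state J): it has a prior cardiac history.
By R12 (it has a prior cardiac history, it has marker K1, it is hypotensive): it is discharged.
By R23 (it is in category H1, it is monitored): it is classified as Y1.
By R30 (it is discharged, it carries flag V): it satisfies condition Z.
By R1 (it is classified as Y1, it satisfies condition Z, it carries flag S): it is classified as H.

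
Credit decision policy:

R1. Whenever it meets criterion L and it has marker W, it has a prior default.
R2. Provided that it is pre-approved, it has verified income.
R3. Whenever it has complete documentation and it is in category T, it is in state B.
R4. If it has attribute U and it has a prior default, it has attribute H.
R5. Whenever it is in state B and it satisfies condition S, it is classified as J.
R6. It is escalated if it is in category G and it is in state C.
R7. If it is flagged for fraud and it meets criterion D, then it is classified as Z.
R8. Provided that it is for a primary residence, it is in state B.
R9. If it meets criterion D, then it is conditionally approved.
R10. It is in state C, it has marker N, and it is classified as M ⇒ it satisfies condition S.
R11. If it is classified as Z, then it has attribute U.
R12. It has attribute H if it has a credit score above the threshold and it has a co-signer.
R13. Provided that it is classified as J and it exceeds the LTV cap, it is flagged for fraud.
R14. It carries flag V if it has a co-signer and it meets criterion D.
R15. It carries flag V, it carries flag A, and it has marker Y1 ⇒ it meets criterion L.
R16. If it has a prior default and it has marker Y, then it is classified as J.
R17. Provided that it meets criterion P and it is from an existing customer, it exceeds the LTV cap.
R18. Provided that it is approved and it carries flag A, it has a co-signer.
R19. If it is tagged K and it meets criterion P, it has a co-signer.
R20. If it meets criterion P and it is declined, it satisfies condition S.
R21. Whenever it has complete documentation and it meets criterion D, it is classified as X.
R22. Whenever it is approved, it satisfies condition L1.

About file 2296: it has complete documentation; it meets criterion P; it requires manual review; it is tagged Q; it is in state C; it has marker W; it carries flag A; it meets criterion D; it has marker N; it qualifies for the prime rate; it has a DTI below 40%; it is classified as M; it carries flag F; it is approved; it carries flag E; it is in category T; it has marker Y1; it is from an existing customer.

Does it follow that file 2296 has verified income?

Forward chaining from the given facts derives: is in state B, is conditionally approved, satisfies condition S, exceeds the LTV cap, has a co-signer, is classified as X, satisfies condition L1, is classified as J, is flagged for fraud, carries flag V, meets criterion L, has a prior default, is classified as Z, has attribute U, has attribute H.
The only rule concluding "it has verified income" is R2, which needs "it is pre-approved"; that is never established.

No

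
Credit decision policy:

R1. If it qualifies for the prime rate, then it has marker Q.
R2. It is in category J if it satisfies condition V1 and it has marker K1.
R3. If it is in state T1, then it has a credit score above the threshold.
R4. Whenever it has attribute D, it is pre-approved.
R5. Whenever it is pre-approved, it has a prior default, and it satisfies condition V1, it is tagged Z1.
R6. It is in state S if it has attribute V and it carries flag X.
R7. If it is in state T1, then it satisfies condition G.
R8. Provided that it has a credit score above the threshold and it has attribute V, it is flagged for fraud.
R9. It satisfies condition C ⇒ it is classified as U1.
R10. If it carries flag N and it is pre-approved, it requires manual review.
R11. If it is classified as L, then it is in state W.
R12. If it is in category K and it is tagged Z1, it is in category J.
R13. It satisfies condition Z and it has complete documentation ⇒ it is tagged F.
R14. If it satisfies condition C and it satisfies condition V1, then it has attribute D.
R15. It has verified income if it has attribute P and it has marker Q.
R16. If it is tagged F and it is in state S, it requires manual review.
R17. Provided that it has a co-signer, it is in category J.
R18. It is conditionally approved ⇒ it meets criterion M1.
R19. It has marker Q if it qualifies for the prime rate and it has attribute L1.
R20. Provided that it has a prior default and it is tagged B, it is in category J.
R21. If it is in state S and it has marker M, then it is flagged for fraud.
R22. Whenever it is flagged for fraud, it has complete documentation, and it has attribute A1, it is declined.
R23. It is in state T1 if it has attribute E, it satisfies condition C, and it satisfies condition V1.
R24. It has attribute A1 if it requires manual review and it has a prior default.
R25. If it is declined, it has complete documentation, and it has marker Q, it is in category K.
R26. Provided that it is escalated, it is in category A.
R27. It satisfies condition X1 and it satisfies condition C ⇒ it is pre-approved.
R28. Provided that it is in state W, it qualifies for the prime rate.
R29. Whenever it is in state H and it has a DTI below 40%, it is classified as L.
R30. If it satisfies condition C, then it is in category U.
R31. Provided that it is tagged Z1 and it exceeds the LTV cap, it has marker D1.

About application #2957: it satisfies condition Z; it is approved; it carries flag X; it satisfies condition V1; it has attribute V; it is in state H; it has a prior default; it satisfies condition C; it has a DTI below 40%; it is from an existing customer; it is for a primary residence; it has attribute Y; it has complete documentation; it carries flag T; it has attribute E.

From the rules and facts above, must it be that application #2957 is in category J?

By R6 (it has attribute V, it carries flag X): it is in state S.
By R13 (it satisfies condition Z, it has complete documentation): it is tagged F.
By R14 (it satisfies condition C, it satisfies condition V1): it has attribute D.
By R16 (it is tagged F, it is in state S): it requires manual review.
By R23 (it has attribute E, it satisfies condition C, it satisfies condition V1): it is in state T1.
By R24 (it requires manual review, it has a prior default): it has attribute A1.
By R29 (it is in state H, it has a DTI below 40%): it is classified as L.
By R3 (it is in state T1): it has a credit score above the threshold.
By R4 (it has attribute D): it is pre-approved.
By R5 (it is pre-approved, it has a prior default, it satisfies condition V1): it is tagged Z1.
By R8 (it has a credit score above the threshold, it has attribute V): it is flagged for fraud.
By R11 (it is classified as L): it is in state W.
By R22 (it is flagged for fraud, it has complete documentation, it has attribute A1): it is declined.
By R28 (it is in state W): it qualifies for the prime rate.
By R1 (it qualifies for the prime rate): it has marker Q.
By R25 (it is declined, it has complete documentation, it has marker Q): it is in category K.
By R12 (it is in category K, it is tagged Z1): it is in category J.

Yes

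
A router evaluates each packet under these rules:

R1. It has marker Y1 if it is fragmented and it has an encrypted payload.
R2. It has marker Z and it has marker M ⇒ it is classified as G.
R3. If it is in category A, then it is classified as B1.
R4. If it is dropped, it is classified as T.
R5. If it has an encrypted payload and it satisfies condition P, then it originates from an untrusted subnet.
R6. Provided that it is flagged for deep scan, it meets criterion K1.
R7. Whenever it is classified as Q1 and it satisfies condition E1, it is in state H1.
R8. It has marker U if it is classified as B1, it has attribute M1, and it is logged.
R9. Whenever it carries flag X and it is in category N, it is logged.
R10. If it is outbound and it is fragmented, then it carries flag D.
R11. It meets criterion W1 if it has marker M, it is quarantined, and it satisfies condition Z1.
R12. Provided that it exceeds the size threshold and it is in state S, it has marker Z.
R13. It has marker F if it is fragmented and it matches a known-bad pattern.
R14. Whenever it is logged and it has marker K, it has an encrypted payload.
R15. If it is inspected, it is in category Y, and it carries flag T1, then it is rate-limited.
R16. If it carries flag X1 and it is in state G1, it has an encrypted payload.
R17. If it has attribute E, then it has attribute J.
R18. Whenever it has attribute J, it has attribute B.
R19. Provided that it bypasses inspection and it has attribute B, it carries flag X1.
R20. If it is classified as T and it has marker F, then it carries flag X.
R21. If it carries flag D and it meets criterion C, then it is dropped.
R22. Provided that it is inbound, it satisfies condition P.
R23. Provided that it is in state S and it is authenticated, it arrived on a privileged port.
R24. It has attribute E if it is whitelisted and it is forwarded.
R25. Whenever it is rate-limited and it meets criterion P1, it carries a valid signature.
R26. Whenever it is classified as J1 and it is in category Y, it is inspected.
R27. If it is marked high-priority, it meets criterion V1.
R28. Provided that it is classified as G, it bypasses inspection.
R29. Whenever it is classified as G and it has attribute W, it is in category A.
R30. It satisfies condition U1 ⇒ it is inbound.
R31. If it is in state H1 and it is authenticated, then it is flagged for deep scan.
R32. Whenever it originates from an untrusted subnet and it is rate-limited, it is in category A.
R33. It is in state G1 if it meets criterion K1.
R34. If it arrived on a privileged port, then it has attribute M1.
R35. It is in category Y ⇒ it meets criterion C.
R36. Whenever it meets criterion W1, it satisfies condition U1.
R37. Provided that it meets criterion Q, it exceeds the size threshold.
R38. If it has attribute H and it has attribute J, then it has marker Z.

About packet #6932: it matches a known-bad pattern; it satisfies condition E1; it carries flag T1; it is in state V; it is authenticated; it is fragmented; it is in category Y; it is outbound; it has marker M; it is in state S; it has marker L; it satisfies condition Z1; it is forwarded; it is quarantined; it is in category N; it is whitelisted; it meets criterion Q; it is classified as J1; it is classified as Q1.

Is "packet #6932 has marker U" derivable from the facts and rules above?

Yes

By R7 (it is classified as Q1, it satisfies condition E1): it is in state H1.
By R10 (it is outbound, it is fragmented): it carries flag D.
By R11 (it has marker M, it is quarantined, it satisfies condition Z1): it meets criterion W1.
By R13 (it is fragmented, it matches a known-bad pattern): it has marker F.
By R23 (it is in state S, it is authenticated): it arrived on a privileged port.
By R24 (it is whitelisted, it is forwarded): it has attribute E.
By R26 (it is classified as J1, it is in category Y): it is inspected.
By R31 (it is in state H1, it is authenticated): it is flagged for deep scan.
By R34 (it arrived on a privileged port): it has attribute M1.
By R35 (it is in category Y): it meets criterion C.
By R36 (it meets criterion W1): it satisfies condition U1.
By R37 (it meets criterion Q): it exceeds the size threshold.
By R6 (it is flagged for deep scan): it meets criterion K1.
By R12 (it exceeds the size threshold, it is in state S): it has marker Z.
By R15 (it is inspected, it is in category Y, it carries flag T1): it is rate-limited.
By R17 (it has attribute E): it has attribute J.
By R18 (it has attribute J): it has attribute B.
By R21 (it carries flag D, it meets criterion C): it is dropped.
By R30 (it satisfies condition U1): it is inbound.
By R33 (it meets criterion K1): it is in state G1.
By R2 (it has marker Z, it has marker M): it is classified as G.
By R4 (it is dropped): it is classified as T.
By R20 (it is classified as T, it has marker F): it carries flag X.
By R22 (it is inbound): it satisfies condition P.
By R28 (it is classified as G): it bypasses inspection.
By R9 (it carries flag X, it is in category N): it is logged.
By R19 (it bypasses inspection, it has attribute B): it carries flag X1.
By R16 (it carries flag X1, it is in state G1): it has an encrypted payload.
By R5 (it has an encrypted payload, it satisfies condition P): it originates from an untrusted subnet.
By R32 (it originates from an untrusted subnet, it is rate-limited): it is in category A.
By R3 (it is in category A): it is classified as B1.
By R8 (it is classified as B1, it has attribute M1, it is logged): it has marker U.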